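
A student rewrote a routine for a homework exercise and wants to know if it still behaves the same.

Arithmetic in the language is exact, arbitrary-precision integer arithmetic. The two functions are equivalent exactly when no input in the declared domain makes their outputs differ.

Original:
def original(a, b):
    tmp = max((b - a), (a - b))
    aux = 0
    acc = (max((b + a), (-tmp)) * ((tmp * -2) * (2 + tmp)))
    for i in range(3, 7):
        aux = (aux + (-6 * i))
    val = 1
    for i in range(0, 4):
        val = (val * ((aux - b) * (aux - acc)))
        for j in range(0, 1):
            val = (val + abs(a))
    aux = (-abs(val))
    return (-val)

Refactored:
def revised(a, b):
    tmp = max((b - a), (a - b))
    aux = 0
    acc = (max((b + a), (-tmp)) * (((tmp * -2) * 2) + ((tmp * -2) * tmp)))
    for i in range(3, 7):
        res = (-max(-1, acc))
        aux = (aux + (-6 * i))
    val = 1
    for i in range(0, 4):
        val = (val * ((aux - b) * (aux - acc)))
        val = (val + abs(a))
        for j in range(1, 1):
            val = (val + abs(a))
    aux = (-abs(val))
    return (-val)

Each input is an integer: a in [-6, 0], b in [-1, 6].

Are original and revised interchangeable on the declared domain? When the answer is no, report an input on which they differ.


Equivalent. Beyond behavior-preserving changes, the revision adds an assignment to `res` whose value nothing reads.
Across all 56 domain points the two functions coincide.
One worked example (a=-1, b=1) — original: tmp := 2 | aux := 0 | acc := 0 | iter i=3: | aux := -18 | iter i=4: | aux := -42 | iter i=5: | aux := -72 | iter i=6: | aux := -108 | val := 1 | iter i=0: | val := 11772 | iter j=0: | val := 11773 | iter i=1: | val := 138591756 | iter j=0: | val := 138591757 | iter i=2: | val := 1631502163404 | iter j=0: | val := 1631502163405 | iter i=3: | val := 19206043467603660 | iter j=0: | val := 19206043467603661 | aux := -19206043467603661 | result -19206043467603661; revised: tmp := 2 | aux := 0 | acc := 0 | iter i=3: | res := 0 | aux := -18 | iter i=4: | res := 0 | aux := -42 | iter i=5: | res := 0 | aux := -72 | iter i=6: | res := 0 | aux := -108 | val := 1 | iter i=0: | val := 11772 | val := 11773 | loop over j: empty range | iter i=1: | val := 138591756 | val := 138591757 | loop over j: empty range | iter i=2: | val := 1631502163404 | val := 1631502163405 | loop over j: empty range | iter i=3: | val := 19206043467603660 | val := 19206043467603661 | loop over j: empty range | aux := -19206043467603661 | result -19206043467603661; agreement on -19206043467603661.
verdict: equivalent


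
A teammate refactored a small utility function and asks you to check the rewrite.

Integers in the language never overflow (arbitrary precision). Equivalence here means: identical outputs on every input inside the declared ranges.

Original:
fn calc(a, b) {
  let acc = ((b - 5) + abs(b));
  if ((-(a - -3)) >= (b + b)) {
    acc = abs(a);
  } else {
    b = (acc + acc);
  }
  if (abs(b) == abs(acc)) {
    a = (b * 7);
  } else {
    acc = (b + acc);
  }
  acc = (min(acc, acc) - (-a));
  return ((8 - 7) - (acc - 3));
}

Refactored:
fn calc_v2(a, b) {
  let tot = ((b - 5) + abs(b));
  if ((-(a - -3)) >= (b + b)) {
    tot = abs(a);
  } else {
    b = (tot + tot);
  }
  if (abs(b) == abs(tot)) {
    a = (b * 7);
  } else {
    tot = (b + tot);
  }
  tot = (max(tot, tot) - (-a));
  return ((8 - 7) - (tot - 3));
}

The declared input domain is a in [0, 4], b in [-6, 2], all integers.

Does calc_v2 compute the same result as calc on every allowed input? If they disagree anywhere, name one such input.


There is a behavioral-looking edit here, yet the outcome never shifts on this domain.
Spot check at a=2, b=-3 — calc: acc = -5; ((-(a - -3)) >= (b + b)) -> true; acc = 2; (abs(b) == abs(acc)) -> false; acc = -1; acc = 1; return 3. calc_v2: tot = -5; ((-(a - -3)) >= (b + b)) -> true; tot = 2; (abs(b) == abs(tot)) -> false; tot = -1; tot = 1; return 3. Both give 3.
An exhaustive pass over the 45 declared inputs shows identical outputs.
verdict: equivalent


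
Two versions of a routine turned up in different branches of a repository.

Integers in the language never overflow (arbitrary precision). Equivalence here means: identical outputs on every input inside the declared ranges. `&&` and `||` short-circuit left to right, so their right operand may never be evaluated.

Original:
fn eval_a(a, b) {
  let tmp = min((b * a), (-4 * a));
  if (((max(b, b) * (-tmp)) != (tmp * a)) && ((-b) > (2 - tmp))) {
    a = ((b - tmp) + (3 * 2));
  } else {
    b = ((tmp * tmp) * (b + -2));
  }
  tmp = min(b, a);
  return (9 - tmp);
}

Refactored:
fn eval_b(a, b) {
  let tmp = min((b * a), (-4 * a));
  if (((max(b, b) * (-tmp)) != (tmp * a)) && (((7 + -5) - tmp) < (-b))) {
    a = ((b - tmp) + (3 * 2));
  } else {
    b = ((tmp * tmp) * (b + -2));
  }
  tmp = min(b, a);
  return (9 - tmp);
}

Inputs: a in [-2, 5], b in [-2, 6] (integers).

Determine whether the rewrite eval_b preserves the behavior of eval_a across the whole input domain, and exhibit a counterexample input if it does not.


Equivalent — the differences include comparison usage differs; also arithmetic usage differs; also constant usage differs, yet no declared input distinguishes the two.
Tracing a=0, b=-2: eval_a: tmp becomes 0; next (((max(b, b) * (-tmp)) != (tmp * a)) && ((-b) > (2 - tmp))) evaluates to false; next b becomes 0; next tmp becomes 0; next final value 9 | eval_b: tmp becomes 0; next (((max(b, b) * (-tmp)) != (tmp * a)) && (((7 + -5) - tmp) < (-b))) evaluates to false; next b becomes 0; next tmp becomes 0; next final value 9 — matching result 9.
Checked all 72 inputs in the declared domain: the outputs agree on every one.
verdict: equivalent


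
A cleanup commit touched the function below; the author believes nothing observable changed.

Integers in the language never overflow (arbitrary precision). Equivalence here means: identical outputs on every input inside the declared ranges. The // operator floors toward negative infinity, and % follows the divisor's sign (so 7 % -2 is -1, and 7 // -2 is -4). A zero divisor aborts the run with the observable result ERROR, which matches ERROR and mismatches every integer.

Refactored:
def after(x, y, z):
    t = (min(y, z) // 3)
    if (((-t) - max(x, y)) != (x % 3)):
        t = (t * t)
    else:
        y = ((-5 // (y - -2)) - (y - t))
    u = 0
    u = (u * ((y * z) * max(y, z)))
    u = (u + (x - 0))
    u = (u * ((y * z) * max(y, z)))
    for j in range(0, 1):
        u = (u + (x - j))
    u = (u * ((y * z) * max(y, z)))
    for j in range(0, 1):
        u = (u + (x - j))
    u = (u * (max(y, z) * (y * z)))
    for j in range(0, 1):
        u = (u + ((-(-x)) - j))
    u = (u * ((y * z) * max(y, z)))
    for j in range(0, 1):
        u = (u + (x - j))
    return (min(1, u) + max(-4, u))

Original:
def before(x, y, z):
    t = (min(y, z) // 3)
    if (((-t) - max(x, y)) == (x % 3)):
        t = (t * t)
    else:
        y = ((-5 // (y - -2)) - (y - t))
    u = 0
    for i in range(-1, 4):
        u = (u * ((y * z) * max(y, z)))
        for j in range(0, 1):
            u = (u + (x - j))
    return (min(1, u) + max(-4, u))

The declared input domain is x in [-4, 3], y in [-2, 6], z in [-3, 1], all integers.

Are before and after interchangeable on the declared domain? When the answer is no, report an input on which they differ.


x=-4, y=-2, z=-3 yields ERROR from before but -76568 from after.
verdict: not equivalent; witness: x=-4, y=-2, z=-3


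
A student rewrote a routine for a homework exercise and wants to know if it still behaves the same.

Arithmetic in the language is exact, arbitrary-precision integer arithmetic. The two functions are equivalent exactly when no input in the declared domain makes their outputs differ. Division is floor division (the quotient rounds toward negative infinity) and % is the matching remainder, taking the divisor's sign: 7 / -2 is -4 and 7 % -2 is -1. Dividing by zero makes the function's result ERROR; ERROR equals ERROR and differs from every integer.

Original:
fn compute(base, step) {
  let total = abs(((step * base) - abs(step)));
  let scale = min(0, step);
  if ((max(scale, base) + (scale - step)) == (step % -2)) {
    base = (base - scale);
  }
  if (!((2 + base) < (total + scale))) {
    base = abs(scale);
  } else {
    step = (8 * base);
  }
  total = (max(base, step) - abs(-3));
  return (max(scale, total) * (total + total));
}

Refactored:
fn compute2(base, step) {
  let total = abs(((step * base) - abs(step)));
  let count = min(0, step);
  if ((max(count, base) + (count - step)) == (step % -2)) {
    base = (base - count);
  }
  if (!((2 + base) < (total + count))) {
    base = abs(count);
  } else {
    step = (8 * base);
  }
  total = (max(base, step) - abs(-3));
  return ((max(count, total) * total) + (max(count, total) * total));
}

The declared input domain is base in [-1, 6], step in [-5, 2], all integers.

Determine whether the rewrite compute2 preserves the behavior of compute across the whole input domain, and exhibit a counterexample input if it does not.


Comparing the listings, the differences include: local variable names differ; also min/max/abs usage differs; also arithmetic usage differs.
Spot check at base=5, step=-1 — compute: total := 6 | scale := -1 | ((max(scale, base) + (scale - step)) == (step % -2)): false | (!((2 + base) < (total + scale))): true | base := 1 | total := -2 | result 4. compute2: total := 6 | count := -1 | ((max(count, base) + (count - step)) == (step % -2)): false | (!((2 + base) < (total + count))): true | base := 1 | total := -2 | result 4. Both give 4.
Across all 64 domain points the two functions coincide.
verdict: equivalent


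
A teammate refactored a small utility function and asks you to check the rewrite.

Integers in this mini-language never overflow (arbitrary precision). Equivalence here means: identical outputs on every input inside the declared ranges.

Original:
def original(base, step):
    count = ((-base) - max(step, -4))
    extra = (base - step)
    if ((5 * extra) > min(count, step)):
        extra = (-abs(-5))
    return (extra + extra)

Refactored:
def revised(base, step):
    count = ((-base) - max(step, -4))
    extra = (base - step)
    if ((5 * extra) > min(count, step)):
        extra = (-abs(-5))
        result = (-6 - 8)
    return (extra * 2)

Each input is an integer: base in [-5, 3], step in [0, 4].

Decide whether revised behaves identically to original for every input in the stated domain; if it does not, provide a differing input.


Side by side, the visible changes include: local variable names differ; arithmetic usage differs; constant usage differs; statement counts differ.
As a probe, take base=-5, step=1: original runs count := 4 | extra := -6 | ((5 * extra) > min(count, step)): false | result -12; revised runs count := 4 | extra := -6 | ((5 * extra) > min(count, step)): false | result -12; both end at -12.
Every one of the 45 inputs gives matching results.
verdict: equivalent


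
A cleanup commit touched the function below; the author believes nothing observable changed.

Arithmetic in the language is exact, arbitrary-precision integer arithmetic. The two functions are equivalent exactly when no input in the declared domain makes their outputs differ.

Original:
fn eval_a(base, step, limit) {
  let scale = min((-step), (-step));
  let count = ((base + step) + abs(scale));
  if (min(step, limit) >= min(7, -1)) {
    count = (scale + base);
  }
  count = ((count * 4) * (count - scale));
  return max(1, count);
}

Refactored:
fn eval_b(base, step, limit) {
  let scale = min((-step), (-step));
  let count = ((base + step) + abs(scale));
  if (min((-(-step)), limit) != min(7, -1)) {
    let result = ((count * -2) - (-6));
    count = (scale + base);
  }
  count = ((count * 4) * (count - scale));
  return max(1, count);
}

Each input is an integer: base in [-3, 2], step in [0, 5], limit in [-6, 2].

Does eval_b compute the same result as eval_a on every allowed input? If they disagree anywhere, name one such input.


Not equivalent: base=-3, step=1, limit=-6 separates them (1 vs 48).
eval_a: scale := -1 | count := -1 | (min(step, limit) >= min(7, -1)): false | count := 0 | result 1
eval_b: scale := -1 | count := -1 | (min((-(-step)), limit) != min(7, -1)): true | result := 8 | count := -4 | count := 48 | result 48
verdict: not equivalent; witness: base=-3, step=1, limit=-6


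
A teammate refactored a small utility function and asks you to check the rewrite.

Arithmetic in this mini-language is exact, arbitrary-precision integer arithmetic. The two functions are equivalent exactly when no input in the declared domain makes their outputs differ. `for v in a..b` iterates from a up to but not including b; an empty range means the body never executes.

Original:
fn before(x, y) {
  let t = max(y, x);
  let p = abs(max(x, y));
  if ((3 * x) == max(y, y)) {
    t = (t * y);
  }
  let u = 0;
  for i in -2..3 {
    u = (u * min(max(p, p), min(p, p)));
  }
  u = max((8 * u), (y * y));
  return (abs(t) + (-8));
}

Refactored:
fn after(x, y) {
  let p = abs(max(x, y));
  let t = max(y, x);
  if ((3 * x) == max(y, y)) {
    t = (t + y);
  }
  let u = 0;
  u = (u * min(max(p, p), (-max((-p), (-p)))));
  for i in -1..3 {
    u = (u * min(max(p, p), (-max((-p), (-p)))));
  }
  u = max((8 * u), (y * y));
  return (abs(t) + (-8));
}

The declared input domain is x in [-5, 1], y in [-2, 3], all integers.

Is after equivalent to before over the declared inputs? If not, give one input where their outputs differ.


x=1, y=3 yields 1 from before but -2 from after.
verdict: not equivalent; witness: x=1, y=3


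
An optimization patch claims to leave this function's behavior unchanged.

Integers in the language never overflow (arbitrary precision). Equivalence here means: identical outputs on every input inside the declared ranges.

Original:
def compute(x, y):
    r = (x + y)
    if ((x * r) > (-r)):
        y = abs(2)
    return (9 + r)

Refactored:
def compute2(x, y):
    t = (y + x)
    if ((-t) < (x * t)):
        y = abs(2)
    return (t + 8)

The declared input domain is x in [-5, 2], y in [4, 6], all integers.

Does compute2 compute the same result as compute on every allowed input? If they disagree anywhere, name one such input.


At x=-5, y=4: compute gives 8, compute2 gives 7.
verdict: not equivalent; witness: x=-5, y=4


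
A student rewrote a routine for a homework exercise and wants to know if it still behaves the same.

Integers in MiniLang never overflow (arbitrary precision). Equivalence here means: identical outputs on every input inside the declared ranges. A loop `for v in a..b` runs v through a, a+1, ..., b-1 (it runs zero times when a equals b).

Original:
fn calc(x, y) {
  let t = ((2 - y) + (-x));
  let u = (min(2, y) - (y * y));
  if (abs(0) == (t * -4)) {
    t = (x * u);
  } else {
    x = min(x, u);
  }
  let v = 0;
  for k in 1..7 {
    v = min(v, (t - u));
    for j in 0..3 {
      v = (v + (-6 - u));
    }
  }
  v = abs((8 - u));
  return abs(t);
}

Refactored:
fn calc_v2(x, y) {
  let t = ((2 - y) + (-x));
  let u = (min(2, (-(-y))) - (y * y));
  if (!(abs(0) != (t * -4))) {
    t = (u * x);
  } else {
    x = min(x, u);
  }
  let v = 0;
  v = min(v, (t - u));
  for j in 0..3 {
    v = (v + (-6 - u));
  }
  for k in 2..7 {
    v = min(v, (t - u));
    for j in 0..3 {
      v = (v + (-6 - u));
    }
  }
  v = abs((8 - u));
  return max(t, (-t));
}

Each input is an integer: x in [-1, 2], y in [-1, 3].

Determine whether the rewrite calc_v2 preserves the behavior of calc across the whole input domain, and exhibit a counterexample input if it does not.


Although comparison usage differs, statement counts differ, min/max/abs usage differs, loop structure differs, arithmetic usage differs, constant usage differs, boolean connective usage differs, 20/20 inputs agree.
verdict: equivalent


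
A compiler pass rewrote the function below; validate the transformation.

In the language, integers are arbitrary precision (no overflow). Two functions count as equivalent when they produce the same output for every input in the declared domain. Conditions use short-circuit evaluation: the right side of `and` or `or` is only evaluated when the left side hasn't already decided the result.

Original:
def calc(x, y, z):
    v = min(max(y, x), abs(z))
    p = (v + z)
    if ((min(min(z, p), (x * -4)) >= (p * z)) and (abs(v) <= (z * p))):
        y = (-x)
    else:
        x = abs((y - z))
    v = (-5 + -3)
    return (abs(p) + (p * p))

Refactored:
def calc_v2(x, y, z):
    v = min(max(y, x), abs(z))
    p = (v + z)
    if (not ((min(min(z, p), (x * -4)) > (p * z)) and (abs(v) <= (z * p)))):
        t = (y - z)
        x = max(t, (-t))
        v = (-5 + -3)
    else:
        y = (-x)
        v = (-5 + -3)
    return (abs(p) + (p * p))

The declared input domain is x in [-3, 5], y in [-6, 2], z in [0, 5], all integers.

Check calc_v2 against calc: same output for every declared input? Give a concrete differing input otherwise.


The suspicious edit (`(min(min(z, p), (x * -4)) >= (p * z))` became `(min(min(z, p), (x * -4)) > (p * z))`) never changes the result for any input inside the declared domain.
As a probe, take x=3, y=-2, z=2: calc runs v = 2; p = 4; ((min(min(z, p), (x * -4)) >= (p * z)) and (abs(v) <= (z * p))) -> false; x = 4; v = -8; return 20; calc_v2 runs v = 2; p = 4; (not ((min(min(z, p), (x * -4)) > (p * z)) and (abs(v) <= (z * p)))) -> true; t = -4; x = 4; v = -8; return 20; both end at 20.
Sweeping the whole domain (486 inputs) finds no disagreement.
verdict: equivalent


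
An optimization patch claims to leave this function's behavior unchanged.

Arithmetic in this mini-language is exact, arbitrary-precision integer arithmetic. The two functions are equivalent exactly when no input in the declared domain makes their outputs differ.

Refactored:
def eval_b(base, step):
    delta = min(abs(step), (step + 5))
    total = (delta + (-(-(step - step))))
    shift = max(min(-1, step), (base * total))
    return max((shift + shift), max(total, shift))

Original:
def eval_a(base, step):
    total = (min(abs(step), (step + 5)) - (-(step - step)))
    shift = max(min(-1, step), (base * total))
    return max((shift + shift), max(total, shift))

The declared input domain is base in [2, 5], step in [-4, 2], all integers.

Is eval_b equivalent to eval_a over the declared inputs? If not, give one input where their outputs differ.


Equivalent — the differences include local variable names differ, and arithmetic usage differs, and statement counts differ, yet no declared input distinguishes the two.
As a probe, take base=5, step=-3: eval_a runs total := 2 | shift := 10 | result 20; eval_b runs delta := 2 | total := 2 | shift := 10 | result 20; both end at 20.
Across all 28 domain points the two functions coincide.
verdict: equivalent


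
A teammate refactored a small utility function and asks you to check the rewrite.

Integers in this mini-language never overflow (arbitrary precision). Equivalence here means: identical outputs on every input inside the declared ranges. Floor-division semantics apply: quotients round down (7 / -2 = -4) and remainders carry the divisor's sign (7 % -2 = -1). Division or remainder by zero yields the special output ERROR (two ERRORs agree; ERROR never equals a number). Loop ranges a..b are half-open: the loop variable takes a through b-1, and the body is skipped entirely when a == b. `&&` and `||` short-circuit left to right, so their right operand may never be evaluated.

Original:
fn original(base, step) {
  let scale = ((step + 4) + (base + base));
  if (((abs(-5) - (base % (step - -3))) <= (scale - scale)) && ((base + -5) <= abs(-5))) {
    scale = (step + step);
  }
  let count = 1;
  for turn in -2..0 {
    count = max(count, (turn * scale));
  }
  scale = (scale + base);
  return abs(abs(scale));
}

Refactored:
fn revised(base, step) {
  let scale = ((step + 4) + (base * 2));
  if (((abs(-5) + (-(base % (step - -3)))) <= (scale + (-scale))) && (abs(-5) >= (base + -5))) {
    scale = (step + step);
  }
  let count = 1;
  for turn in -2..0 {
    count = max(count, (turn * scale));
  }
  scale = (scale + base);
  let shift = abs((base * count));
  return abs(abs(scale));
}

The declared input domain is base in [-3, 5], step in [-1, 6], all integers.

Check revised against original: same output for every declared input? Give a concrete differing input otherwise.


Reading the diff, among the changes: arithmetic usage differs, statement counts differ, min/max/abs usage differs, comparison usage differs, constant usage differs, local variable names differ.
As a probe, take base=1, step=4: original runs scale=10, then (((abs(-5) - (base % (step - -3))) <= (scale - scale)) && ((base + -5) <= abs(-5))) is false, then count=1, then (turn=-2), then count=1, then (turn=-1), then count=1, then scale=11, then returns 11; revised runs scale=10, then (((abs(-5) + (-(base % (step - -3)))) <= (scale + (-scale))) && (abs(-5) >= (base + -5))) is false, then count=1, then (turn=-2), then count=1, then (turn=-1), then count=1, then scale=11, then shift=1, then returns 11; both end at 11.
Sweeping the whole domain (72 inputs) finds no disagreement.
verdict: equivalent


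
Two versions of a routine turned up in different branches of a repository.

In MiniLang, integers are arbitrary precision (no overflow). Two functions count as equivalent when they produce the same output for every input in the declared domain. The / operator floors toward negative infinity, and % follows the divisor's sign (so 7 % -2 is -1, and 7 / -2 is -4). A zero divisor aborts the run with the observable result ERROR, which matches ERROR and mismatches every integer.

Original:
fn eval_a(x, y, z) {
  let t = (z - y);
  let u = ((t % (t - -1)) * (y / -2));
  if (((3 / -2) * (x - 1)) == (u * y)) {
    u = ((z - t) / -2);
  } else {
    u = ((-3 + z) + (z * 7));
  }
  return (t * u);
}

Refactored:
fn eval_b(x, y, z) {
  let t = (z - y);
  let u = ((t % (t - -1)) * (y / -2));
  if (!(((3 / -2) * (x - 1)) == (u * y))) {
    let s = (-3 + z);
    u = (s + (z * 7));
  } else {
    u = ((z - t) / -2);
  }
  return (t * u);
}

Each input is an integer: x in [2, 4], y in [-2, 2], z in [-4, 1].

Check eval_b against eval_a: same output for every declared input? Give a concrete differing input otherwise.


Comparing the listings, the differences include: boolean connective usage differs, plus local variable names differ, plus statement counts differ.
One worked example (x=3, y=1, z=1) — eval_a: t := 0 | u := 0 | (((3 / -2) * (x - 1)) == (u * y)): false | u := 5 | result 0; eval_b: t := 0 | u := 0 | (!(((3 / -2) * (x - 1)) == (u * y))): true | s := -2 | u := 5 | result 0; agreement on 0.
Sweeping the whole domain (90 inputs) finds no disagreement.
verdict: equivalent


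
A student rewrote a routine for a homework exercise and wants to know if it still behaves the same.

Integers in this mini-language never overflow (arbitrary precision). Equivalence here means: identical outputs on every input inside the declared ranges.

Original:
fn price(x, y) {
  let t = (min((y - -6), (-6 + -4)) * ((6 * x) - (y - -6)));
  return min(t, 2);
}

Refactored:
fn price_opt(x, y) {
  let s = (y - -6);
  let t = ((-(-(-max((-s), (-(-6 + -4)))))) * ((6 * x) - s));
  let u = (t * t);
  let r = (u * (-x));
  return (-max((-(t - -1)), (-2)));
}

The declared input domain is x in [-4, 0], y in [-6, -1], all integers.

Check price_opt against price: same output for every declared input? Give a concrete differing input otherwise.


Consider the input x=0, y=-6.
price: t becomes 0; next final value 0
price_opt: s becomes 0; next t becomes 0; next u becomes 0; next r becomes 0; next final value 1
0 and 1 differ, so these are not the same function on this domain.
verdict: not equivalent; witness: x=0, y=-6


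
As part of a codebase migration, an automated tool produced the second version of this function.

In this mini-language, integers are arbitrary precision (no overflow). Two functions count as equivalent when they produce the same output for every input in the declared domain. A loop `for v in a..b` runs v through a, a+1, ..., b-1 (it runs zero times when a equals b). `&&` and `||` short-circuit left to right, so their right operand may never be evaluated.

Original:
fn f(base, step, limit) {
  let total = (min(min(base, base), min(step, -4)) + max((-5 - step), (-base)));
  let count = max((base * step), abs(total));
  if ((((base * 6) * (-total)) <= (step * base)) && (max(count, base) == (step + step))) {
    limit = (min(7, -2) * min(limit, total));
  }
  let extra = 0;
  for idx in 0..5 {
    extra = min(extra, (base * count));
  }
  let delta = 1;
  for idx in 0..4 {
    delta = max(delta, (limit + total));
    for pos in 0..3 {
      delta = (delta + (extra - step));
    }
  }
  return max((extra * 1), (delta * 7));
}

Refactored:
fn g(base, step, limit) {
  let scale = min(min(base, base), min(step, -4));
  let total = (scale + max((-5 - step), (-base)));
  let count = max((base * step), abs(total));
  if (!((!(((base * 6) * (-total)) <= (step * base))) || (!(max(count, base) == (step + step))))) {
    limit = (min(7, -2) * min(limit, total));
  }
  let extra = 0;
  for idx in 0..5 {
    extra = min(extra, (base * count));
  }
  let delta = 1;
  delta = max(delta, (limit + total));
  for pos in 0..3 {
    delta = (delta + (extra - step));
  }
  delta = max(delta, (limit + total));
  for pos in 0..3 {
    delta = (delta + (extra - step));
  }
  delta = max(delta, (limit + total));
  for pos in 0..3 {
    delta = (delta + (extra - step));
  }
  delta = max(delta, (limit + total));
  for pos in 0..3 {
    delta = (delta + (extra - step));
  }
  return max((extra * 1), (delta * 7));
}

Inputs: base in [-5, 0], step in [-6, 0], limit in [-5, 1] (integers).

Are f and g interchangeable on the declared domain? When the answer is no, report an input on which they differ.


This is a faithful refactor — boolean connective usage differs, and local variable names differ, and statement counts differ, and min/max/abs usage differs, and loop structure differs, and arithmetic usage differs, but the computed results match everywhere.
As a probe, take base=-1, step=-5, limit=-4: f runs total = -4; count = 5; ((((base * 6) * (-total)) <= (step * base)) && (max(count, base) == (step + step))) -> false; extra = 0; [idx=0]; extra = -5; [idx=1]; extra = -5; [idx=2]; extra = -5; [idx=3]; extra = -5; [idx=4]; extra = -5; delta = 1; [idx=0]; delta = 1; [pos=0]; delta = 1; [pos=1]; delta = 1; [pos=2]; delta = 1; [idx=1]; delta = 1; [pos=0]; delta = 1; [pos=1]; delta = 1; [pos=2]; delta = 1; [idx=2]; delta = 1; [pos=0]; delta = 1; [pos=1]; delta = 1; [pos=2]; delta = 1; [idx=3]; delta = 1; [pos=0]; delta = 1; [pos=1]; delta = 1; [pos=2]; delta = 1; return 7; g runs scale = -5; total = -4; count = 5; (!((!(((base * 6) * (-total)) <= (step * base))) || (!(max(count, base) == (step + step))))) -> false; extra = 0; [idx=0]; extra = -5; [idx=1]; extra = -5; [idx=2]; extra = -5; [idx=3]; extra = -5; [idx=4]; extra = -5; delta = 1; delta = 1; [pos=0]; delta = 1; [pos=1]; delta = 1; [pos=2]; delta = 1; delta = 1; [pos=0]; delta = 1; [pos=1]; delta = 1; [pos=2]; delta = 1; delta = 1; [pos=0]; delta = 1; [pos=1]; delta = 1; [pos=2]; delta = 1; delta = 1; [pos=0]; delta = 1; [pos=1]; delta = 1; [pos=2]; delta = 1; return 7; both end at 7.
Checked all 294 inputs in the declared domain: the outputs agree on every one.
verdict: equivalent


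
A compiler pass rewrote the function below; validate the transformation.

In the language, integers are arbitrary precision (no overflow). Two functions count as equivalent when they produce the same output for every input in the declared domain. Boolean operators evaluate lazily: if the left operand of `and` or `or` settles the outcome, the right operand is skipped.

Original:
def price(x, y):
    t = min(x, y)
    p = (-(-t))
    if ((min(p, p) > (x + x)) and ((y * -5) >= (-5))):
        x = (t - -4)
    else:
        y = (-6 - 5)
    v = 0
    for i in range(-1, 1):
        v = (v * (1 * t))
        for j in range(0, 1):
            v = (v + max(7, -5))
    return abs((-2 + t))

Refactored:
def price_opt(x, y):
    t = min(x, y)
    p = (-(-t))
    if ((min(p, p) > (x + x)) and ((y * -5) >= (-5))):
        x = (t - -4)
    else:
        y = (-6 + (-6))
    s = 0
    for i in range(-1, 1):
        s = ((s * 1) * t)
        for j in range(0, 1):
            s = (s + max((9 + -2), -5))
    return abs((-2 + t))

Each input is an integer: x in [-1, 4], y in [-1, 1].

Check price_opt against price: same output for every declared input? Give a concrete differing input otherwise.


The edit looks behavioral (`5` became `6`), but over these ranges it never changes the outcome; all 18 inputs agree.
verdict: equivalent


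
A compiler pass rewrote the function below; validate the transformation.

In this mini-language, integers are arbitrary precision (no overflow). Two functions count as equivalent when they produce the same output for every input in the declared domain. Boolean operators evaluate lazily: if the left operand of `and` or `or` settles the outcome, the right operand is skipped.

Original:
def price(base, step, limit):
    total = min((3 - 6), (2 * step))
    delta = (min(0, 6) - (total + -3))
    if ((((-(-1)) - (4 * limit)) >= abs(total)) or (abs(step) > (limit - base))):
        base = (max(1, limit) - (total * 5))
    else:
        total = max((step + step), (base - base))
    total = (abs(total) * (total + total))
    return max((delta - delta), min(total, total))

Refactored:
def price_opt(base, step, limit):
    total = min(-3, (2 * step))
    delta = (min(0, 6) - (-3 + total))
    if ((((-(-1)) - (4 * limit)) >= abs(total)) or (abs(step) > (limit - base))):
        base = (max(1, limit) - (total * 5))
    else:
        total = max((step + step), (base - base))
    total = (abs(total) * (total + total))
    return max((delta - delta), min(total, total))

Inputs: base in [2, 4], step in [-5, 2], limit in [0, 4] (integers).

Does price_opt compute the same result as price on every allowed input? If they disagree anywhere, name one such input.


The two are interchangeable: constant usage differs; also arithmetic usage differs, and every declared input agrees.
Tracing base=3, step=1, limit=0: price: total=-3, then delta=6, then ((((-(-1)) - (4 * limit)) >= abs(total)) or (abs(step) > (limit - base))) is true, then base=16, then total=-18, then returns 0 | price_opt: total=-3, then delta=6, then ((((-(-1)) - (4 * limit)) >= abs(total)) or (abs(step) > (limit - base))) is true, then base=16, then total=-18, then returns 0 — matching result 0.
Every one of the 120 inputs gives matching results.
verdict: equivalent


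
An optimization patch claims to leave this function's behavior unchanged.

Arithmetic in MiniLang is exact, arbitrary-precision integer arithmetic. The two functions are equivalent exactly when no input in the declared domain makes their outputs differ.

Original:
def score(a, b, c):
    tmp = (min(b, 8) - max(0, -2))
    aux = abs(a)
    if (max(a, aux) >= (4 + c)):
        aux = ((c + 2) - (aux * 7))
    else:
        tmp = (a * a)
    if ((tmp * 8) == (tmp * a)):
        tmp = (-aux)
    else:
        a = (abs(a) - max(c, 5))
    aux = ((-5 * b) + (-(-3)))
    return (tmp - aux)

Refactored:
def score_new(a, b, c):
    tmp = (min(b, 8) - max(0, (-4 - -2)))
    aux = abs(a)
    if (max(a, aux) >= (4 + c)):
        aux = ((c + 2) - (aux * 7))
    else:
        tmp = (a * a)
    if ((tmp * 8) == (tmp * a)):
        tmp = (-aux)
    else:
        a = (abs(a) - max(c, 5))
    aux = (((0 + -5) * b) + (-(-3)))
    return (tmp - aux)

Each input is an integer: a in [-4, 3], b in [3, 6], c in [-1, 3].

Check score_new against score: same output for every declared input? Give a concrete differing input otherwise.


Reading the diff, among the changes: constant usage differs; also arithmetic usage differs.
Spot check at a=2, b=4, c=3 — score: tmp becomes 4; next aux becomes 2; next (max(a, aux) >= (4 + c)) evaluates to false; next tmp becomes 4; next ((tmp * 8) == (tmp * a)) evaluates to false; next a becomes -3; next aux becomes -17; next final value 21. score_new: tmp becomes 4; next aux becomes 2; next (max(a, aux) >= (4 + c)) evaluates to false; next tmp becomes 4; next ((tmp * 8) == (tmp * a)) evaluates to false; next a becomes -3; next aux becomes -17; next final value 21. Both give 21.
Every one of the 160 inputs gives matching results.
verdict: equivalent


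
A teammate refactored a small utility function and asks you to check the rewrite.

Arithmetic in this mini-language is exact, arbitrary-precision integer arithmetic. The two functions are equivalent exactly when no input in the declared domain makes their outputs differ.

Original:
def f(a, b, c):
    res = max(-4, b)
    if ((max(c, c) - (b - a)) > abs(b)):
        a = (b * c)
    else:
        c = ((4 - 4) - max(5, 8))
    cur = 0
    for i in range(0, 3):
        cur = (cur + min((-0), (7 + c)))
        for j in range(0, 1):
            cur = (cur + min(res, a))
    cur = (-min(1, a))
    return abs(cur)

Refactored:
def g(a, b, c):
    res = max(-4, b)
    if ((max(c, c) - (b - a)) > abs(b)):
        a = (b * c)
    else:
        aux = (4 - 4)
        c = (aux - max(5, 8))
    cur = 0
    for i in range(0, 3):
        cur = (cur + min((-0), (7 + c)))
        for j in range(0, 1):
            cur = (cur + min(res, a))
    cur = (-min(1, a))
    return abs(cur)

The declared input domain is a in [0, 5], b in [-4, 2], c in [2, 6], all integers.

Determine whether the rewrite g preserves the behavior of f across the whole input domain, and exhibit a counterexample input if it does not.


Differences: local variable names differ, plus statement counts differ — yet all 210 inputs agree.
verdict: equivalent


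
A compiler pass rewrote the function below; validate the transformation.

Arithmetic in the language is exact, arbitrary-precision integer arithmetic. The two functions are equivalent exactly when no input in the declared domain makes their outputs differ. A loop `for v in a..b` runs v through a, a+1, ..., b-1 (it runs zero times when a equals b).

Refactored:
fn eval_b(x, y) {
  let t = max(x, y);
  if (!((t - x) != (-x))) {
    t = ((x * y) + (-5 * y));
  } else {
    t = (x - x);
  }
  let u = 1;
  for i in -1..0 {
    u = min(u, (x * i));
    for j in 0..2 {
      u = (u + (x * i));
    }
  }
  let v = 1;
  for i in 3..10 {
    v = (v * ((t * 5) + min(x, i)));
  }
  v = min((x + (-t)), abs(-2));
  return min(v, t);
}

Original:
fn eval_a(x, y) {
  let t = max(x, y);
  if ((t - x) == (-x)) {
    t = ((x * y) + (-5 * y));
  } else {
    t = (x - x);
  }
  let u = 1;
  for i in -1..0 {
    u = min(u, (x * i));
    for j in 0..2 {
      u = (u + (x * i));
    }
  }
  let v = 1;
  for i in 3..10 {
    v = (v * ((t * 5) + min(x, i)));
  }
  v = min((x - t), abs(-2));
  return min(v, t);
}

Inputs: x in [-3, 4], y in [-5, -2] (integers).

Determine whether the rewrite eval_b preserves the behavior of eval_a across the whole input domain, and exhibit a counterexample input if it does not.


Comparing the listings, the differences include: comparison usage differs; and boolean connective usage differs; and arithmetic usage differs.
One worked example (x=-2, y=-4) — eval_a: t becomes -2; next ((t - x) == (-x)) evaluates to false; next t becomes 0; next u becomes 1; next at i=-1:; next u becomes 1; next at j=0:; next u becomes 3; next at j=1:; next u becomes 5; next v becomes 1; next at i=3:; next v becomes -2; next at i=4:; next v becomes 4; next at i=5:; next v becomes -8; next at i=6:; next v becomes 16; next at i=7:; next v becomes -32; next at i=8:; next v becomes 64; next at i=9:; next v becomes -128; next v becomes -2; next final value -2; eval_b: t becomes -2; next (!((t - x) != (-x))) evaluates to false; next t becomes 0; next u becomes 1; next at i=-1:; next u becomes 1; next at j=0:; next u becomes 3; next at j=1:; next u becomes 5; next v becomes 1; next at i=3:; next v becomes -2; next at i=4:; next v becomes 4; next at i=5:; next v becomes -8; next at i=6:; next v becomes 16; next at i=7:; next v becomes -32; next at i=8:; next v becomes 64; next at i=9:; next v becomes -128; next v becomes -2; next final value -2; agreement on -2.
Sweeping the whole domain (32 inputs) finds no disagreement.
verdict: equivalent


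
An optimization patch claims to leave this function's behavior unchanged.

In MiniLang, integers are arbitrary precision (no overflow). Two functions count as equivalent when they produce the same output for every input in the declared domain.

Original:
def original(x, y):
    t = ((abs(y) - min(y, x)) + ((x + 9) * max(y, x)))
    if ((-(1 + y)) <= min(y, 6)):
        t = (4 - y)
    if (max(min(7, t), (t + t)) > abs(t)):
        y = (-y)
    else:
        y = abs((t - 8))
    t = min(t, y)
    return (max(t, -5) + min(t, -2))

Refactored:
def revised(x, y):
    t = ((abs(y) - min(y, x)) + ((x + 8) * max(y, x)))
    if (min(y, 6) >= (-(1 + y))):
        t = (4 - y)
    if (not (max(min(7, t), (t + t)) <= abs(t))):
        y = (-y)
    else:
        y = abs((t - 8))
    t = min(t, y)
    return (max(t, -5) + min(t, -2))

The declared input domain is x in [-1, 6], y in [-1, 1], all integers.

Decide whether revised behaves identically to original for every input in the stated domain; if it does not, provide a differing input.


These are not equivalent — on x=-1, y=-1 the outputs split (-11 vs -10).
original: t := -6 | ((-(1 + y)) <= min(y, 6)): false | (max(min(7, t), (t + t)) > abs(t)): false | y := 14 | t := -6 | result -11
revised: t := -5 | (min(y, 6) >= (-(1 + y))): false | (not (max(min(7, t), (t + t)) <= abs(t))): false | y := 13 | t := -5 | result -10
verdict: not equivalent; witness: x=-1, y=-1


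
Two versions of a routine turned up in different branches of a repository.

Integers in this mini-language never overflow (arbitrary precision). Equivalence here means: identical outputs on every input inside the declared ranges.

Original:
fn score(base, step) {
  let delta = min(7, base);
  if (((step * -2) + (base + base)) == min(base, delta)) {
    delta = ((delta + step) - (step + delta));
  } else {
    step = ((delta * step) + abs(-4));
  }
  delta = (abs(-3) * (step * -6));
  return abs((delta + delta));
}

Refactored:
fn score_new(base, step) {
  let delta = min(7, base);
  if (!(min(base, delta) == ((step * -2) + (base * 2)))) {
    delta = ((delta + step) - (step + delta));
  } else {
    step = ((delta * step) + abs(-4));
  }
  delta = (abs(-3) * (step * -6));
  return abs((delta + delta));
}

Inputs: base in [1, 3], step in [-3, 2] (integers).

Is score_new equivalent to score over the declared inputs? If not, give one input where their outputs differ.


Consider the input base=1, step=-3.
score: delta becomes 1; next (((step * -2) + (base + base)) == min(base, delta)) evaluates to false; next step becomes 1; next delta becomes -18; next final value 36
score_new: delta becomes 1; next (!(min(base, delta) == ((step * -2) + (base * 2)))) evaluates to true; next delta becomes 0; next delta becomes 54; next final value 108
36 and 108 differ, so these are not the same function on this domain.
verdict: not equivalent; witness: base=1, step=-3


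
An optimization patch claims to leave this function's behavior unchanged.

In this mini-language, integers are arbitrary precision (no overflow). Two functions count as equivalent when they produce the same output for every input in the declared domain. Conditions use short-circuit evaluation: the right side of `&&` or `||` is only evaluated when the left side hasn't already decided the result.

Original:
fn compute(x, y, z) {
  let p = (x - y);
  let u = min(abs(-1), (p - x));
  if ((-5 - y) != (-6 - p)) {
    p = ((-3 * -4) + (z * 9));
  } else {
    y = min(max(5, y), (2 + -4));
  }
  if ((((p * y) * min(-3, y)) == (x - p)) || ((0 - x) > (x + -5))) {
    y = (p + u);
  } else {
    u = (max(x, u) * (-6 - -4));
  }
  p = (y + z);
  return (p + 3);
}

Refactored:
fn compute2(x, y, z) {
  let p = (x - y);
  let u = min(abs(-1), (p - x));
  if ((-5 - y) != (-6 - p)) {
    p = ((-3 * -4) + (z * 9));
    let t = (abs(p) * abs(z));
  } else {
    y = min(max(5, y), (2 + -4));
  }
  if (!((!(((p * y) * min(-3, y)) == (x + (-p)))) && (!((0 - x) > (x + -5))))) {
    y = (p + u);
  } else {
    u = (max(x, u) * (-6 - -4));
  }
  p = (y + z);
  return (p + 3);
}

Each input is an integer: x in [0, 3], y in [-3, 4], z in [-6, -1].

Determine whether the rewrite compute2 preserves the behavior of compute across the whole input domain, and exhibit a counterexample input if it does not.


Side by side, the visible changes include: arithmetic usage differs; and min/max/abs usage differs; and local variable names differ; and statement counts differ; and boolean connective usage differs.
As a probe, take x=2, y=4, z=-4: compute runs p := -2 | u := -4 | ((-5 - y) != (-6 - p)): true | p := -24 | ((((p * y) * min(-3, y)) == (x - p)) || ((0 - x) > (x + -5))): true | y := -28 | p := -32 | result -29; compute2 runs p := -2 | u := -4 | ((-5 - y) != (-6 - p)): true | p := -24 | t := 96 | (!((!(((p * y) * min(-3, y)) == (x + (-p)))) && (!((0 - x) > (x + -5))))): true | y := -28 | p := -32 | result -29; both end at -29.
Across all 192 domain points the two functions coincide.
verdict: equivalent
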